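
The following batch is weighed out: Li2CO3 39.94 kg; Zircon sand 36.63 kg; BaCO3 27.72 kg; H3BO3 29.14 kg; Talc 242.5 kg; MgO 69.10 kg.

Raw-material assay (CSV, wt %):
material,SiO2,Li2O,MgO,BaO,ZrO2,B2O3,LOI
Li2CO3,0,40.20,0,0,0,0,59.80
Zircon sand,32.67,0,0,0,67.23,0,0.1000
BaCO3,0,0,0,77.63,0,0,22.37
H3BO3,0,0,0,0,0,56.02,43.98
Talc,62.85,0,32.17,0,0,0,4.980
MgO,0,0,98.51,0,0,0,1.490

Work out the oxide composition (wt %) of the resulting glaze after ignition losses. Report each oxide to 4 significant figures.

Every computation holds full float precision at all times. Values along the way appear rounded off to 4 significant digits alongside each step; each reported number takes a single rounding; derived quantities, which include glass mass, LOI, totals, the six compositions, the yield, are rebuilt at exact precision, exactly as printed in question or answer, using the weight values per 389.0 kg of glass.
What the batch supplies per oxide:
  SiO2: 36.63·0.3267 + 242.5·0.6285 = 164.4 kg
  Li2O: 39.94·0.4020 = 16.06 kg
  MgO: 242.5·0.3217 + 69.10·0.9851 = 146.1 kg
  BaO: 27.72·0.7763 = 21.52 kg
  ZrO2: 36.63·0.6723 = 24.63 kg
  B2O3: 29.14·0.5602 = 16.32 kg
LOI: 39.94·0.5980 + 36.63·0.001000 + 27.72·0.2237 + 29.14·0.4398 + 242.5·0.04980 + 69.10·0.01490 = 56.04 kg
batch − LOI leaves glass = 445.0 − 56.04 = 389.0 kg (the oxide masses sum to this)
oxide / glass × 100 gives the wt %

Glass mass = 389.0 kg (batch 445.0 − LOI 56.04).
Composition: SiO2 42.26%, Li2O 4.128%, MgO 37.55%, BaO 5.532%, ZrO2 6.331%, B2O3 4.197%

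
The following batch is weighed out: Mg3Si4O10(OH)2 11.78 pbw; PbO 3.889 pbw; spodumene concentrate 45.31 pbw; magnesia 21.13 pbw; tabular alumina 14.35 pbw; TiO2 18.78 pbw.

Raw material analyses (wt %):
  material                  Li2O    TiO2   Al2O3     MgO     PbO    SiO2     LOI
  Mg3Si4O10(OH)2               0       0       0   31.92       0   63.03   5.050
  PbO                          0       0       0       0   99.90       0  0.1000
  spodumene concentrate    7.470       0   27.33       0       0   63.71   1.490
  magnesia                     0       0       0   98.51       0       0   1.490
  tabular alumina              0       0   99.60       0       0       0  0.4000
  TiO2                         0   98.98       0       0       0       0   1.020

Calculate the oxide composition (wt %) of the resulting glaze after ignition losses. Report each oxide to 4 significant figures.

Glass mass = 113.4 pbw (batch 115.2 − LOI 1.838).
Composition: Li2O 2.985%, TiO2 16.39%, Al2O3 23.52%, MgO 21.67%, PbO 3.426%, SiO2 32.00%

The intermediate values are displayed (rounded to four significant digits) between the steps. All arithmetic carries full float precision at all times. Each reported value receives exactly one rounding — all derived quantities are rebuilt using the weight values per 113.4 pbw of glass in full float precision (totals, ignition loss, the yield, glass mass, the six compositions) as set out in problem or answer.
Oxide masses out of the charge:
  Li2O: 45.31·0.07470 = 3.385 pbw
  TiO2: 18.78·0.9898 = 18.59 pbw
  Al2O3: 45.31·0.2733 + 14.35·0.9960 = 26.68 pbw
  MgO: 11.78·0.3192 + 21.13·0.9851 = 24.58 pbw
  PbO: 3.889·0.9990 = 3.885 pbw
  SiO2: 11.78·0.6303 + 45.31·0.6371 = 36.29 pbw
LOI: 11.78·0.05050 + 3.889·0.001000 + 45.31·0.01490 + 21.13·0.01490 + 14.35·0.004000 + 18.78·0.01020 = 1.838 pbw
Resulting glass, batch − LOI: 115.2 − 1.838 = 113.4 pbw (= the summed oxide contributions)
percent by weight: oxide/glass ×100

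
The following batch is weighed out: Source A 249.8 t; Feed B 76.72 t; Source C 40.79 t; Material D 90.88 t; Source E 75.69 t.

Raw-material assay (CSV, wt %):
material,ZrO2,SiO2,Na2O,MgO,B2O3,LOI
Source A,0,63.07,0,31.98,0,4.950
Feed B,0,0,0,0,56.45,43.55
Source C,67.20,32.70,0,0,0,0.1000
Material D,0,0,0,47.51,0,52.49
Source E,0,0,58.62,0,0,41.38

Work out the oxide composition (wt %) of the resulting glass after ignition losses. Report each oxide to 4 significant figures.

Every computation runs at full float precision in every operation — values along the way are shown, with 4-significant-figure rounding, as written; each reported number is rounded a single time — derived quantities (the yield, the totals, net glass mass, LOI, the five compositions) are rebuilt from the batch weights on 409.0 t of glass in full float precision, precisely as stated by question or answer.
What the batch supplies per oxide:
  ZrO2: 40.79·0.6720 = 27.41 t
  SiO2: 249.8·0.6307 + 40.79·0.3270 = 170.9 t
  Na2O: 75.69·0.5862 = 44.37 t
  MgO: 249.8·0.3198 + 90.88·0.4751 = 123.1 t
  B2O3: 76.72·0.5645 = 43.31 t
LOI: 249.8·0.04950 + 76.72·0.4355 + 40.79·0.001000 + 90.88·0.5249 + 75.69·0.4138 = 124.8 t
Net of LOI, the glass mass = 533.9 − 124.8 = 409.0 t (= the summed oxide contributions)
wt % = 100 × oxide mass / glass mass

Glass mass = 409.0 t (batch 533.9 − LOI 124.8).
Composition: ZrO2 6.701%, SiO2 41.78%, Na2O 10.85%, MgO 30.09%, B2O3 10.59%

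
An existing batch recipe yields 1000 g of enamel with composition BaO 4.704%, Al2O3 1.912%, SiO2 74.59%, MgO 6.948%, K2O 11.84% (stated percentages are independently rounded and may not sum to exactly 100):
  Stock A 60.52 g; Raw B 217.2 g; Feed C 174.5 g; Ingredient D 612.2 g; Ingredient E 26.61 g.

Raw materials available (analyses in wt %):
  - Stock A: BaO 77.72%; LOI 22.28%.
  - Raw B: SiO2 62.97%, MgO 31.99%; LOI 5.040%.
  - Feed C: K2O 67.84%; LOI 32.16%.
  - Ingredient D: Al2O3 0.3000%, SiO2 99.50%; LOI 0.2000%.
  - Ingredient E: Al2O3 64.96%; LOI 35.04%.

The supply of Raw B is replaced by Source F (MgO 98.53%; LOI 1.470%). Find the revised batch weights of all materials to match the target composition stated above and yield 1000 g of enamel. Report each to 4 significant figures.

Rounding to four significant figures extends to every in-between result as displayed; full precision is maintained at each step — exactly one rounding is applied to every reported result — the derived quantities, including yield, net glass mass, the totals, LOI, five oxide percentages, are rebuilt using the weight values per 1000 g of glass at exact precision exactly as printed in either problem or answer.
Oxide-by-oxide targets in 1000 g enamel:
  BaO: 4.704% × 1000 = 47.04 g
  Al2O3: 1.912% × 1000 = 19.12 g
  SiO2: 74.59% × 1000 = 745.9 g
  MgO: 6.948% × 1000 = 69.48 g
  K2O: 11.84% × 1000 = 118.4 g
Verifying the oxide balance given the weights on record, under the basis named above (sum by sum, the targets are met exact up to rounding of places):
  BaO: 60.52·0.7772 = 47.04 g (target 47.04 g)
  Al2O3: 749.6·0.003000 + 25.97·0.6496 = 19.12 g (target 19.12 g)
  SiO2: 749.6·0.9950 = 745.9 g (target 745.9 g)
  MgO: 70.52·0.9853 = 69.48 g (target 69.48 g)
  K2O: 174.5·0.6784 = 118.4 g (target 118.4 g)
Consistency of the glass mass: batch total minus LOI = 999.9 g (summing oxide targets gives 999.9 g; basis as stated: 1000 g — rounding explains the deltas).
Batch total: Σ batch = 1081 g; LOI removed, Σ of batch·LOI: 81.24 g; yield: glass divided by total = 92.49%.

Revised batch per 1000 g enamel:
  Stock A: 60.52 g
  Source F: 70.52 g
  Feed C: 174.5 g
  Ingredient D: 749.6 g
  Ingredient E: 25.97 g
Total batch = 1081 g; LOI loss = 81.24 g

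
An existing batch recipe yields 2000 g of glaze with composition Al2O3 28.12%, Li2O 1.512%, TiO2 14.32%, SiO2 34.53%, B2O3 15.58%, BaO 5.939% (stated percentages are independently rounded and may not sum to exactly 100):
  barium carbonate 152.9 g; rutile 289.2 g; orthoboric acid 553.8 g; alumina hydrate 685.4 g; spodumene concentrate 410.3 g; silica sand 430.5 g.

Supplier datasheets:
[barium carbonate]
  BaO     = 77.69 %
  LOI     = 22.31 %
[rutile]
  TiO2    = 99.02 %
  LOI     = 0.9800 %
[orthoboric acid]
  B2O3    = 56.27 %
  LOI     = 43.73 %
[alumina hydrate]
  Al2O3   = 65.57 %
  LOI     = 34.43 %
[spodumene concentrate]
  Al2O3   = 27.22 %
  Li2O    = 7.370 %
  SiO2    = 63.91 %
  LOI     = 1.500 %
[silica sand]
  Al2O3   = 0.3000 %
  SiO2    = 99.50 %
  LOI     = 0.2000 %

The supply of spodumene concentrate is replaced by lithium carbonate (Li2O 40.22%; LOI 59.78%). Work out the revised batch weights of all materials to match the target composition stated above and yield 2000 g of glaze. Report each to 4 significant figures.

Every computation runs at exact precision all the way through; rounding to 4 significant figures governs every working value as displayed. Every reported value is rounded once only — the derived quantities, which include the totals, ignition loss, six oxide percentages, net glass mass, yield, are rebuilt in full precision, as given in problem or answer, from the batch weights at 2000 g of glass.
Per-oxide target masses for 2000 g glaze:
  Al2O3: 28.12% × 2000 = 562.4 g
  Li2O: 1.512% × 2000 = 30.24 g
  TiO2: 14.32% × 2000 = 286.4 g
  SiO2: 34.53% × 2000 = 690.6 g
  B2O3: 15.58% × 2000 = 311.6 g
  BaO: 5.939% × 2000 = 118.8 g
A balance pass over the oxides, per the reported batch figures, against the basis in use (every target is met by its sum exact up to rounding of places):
  Al2O3: 854.5·0.6557 + 694.1·0.003000 = 562.4 g (target 562.4 g)
  Li2O: 75.19·0.4022 = 30.24 g (target 30.24 g)
  TiO2: 289.2·0.9902 = 286.4 g (target 286.4 g)
  SiO2: 694.1·0.9950 = 690.6 g (target 690.6 g)
  B2O3: 553.8·0.5627 = 311.6 g (target 311.6 g)
  BaO: 152.9·0.7769 = 118.8 g (target 118.8 g)
Glass-mass closure: whole batch net of LOI = 2000 g (summing oxide targets gives 2000 g; against the stated basis, 2000 g — any gap is answer rounding).
Summing the batch: Σ batch = 2620 g; loss to ignition Σ batch·LOI = 619.7 g; yield, glass over the total, = 76.35%.

Revised batch per 2000 g glaze:
  barium carbonate: 152.9 g
  rutile: 289.2 g
  orthoboric acid: 553.8 g
  alumina hydrate: 854.5 g
  lithium carbonate: 75.19 g
  silica sand: 694.1 g
Total batch = 2620 g; LOI loss = 619.7 g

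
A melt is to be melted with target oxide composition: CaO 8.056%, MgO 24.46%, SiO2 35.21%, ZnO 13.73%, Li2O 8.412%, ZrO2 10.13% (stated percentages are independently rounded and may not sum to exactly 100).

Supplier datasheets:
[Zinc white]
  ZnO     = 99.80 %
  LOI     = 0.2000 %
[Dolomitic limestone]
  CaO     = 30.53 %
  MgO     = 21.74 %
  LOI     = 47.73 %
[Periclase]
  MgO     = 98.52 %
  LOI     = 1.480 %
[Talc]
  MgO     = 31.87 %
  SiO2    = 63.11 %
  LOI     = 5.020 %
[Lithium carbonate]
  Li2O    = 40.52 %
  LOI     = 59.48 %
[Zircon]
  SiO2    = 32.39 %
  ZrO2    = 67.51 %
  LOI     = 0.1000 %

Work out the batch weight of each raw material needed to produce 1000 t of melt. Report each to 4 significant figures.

The working math keeps full precision end to end. In-progress results are displayed rounded to 4 significant digits in the working — every reported number is rounded only once — the derived quantities (net glass mass, the yield, the totals, six oxide percentages, LOI) are computed starting from the weights on 1000 t of glass at full float precision, as quoted within question or answer.
Target oxide masses per 1000 t melt:
  CaO: 8.056% × 1000 = 80.56 t
  MgO: 24.46% × 1000 = 244.6 t
  SiO2: 35.21% × 1000 = 352.1 t
  ZnO: 13.73% × 1000 = 137.3 t
  Li2O: 8.412% × 1000 = 84.12 t
  ZrO2: 10.13% × 1000 = 101.3 t
Verifying the oxide balance using the reported weights, relative to the basis at hand (sums match the target masses inside rounding margins):
  CaO: 263.9·0.3053 = 80.57 t (target 80.56 t)
  MgO: 263.9·0.2174 + 34.48·0.9852 + 480.9·0.3187 = 244.6 t (target 244.6 t)
  SiO2: 480.9·0.6311 + 150.1·0.3239 = 352.1 t (target 352.1 t)
  ZnO: 137.6·0.9980 = 137.3 t (target 137.3 t)
  Li2O: 207.6·0.4052 = 84.12 t (target 84.12 t)
  ZrO2: 150.1·0.6751 = 101.3 t (target 101.3 t)
Glass-mass bookkeeping: batch Σ − ignition loss = 1000 t (oxide target masses add up to 1000 t; the stated basis being 1000 t — differing by rounding only).
Batch total: Σ batch = 1275 t; ignition loss, Σ(batch × LOI) = 274.5 t; glass ÷ batch gives a yield of 78.46%.

Batch per 1000 t melt:
  Zinc white: 137.6 t
  Dolomitic limestone: 263.9 t
  Periclase: 34.48 t
  Talc: 480.9 t
  Lithium carbonate: 207.6 t
  Zircon: 150.1 t
Total batch = 1275 t; LOI loss = 274.5 t; yield = 78.46%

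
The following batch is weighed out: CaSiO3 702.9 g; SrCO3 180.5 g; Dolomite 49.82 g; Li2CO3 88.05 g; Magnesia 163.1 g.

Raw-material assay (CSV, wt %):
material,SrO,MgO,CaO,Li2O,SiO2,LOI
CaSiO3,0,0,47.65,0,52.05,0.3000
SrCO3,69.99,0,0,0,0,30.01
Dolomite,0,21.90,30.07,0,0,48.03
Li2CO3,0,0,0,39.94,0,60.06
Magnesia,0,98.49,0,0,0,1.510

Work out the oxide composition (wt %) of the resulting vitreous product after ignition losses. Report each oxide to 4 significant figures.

Glass mass = 1049 g (batch 1184 − LOI 135.6).
Composition: SrO 12.05%, MgO 16.36%, CaO 33.36%, Li2O 3.353%, SiO2 34.88%

Working values appear, rounded to four significant digits, on the page — each numeric step maintains exact precision throughout — a single rounding yields every reported value; all derived quantities are computed using the weight values per 1049 g of glass at full precision (LOI, net glass mass, yield, the five compositions, the totals) as given in problem or answer.
What the batch supplies per oxide:
  SrO: 180.5·0.6999 = 126.3 g
  MgO: 49.82·0.2190 + 163.1·0.9849 = 171.5 g
  CaO: 702.9·0.4765 + 49.82·0.3007 = 349.9 g
  Li2O: 88.05·0.3994 = 35.17 g
  SiO2: 702.9·0.5205 = 365.9 g
LOI: 702.9·0.003000 + 180.5·0.3001 + 49.82·0.4803 + 88.05·0.6006 + 163.1·0.01510 = 135.6 g
Glass mass = batch − LOI = 1184 − 135.6 = 1049 g (= Σ oxide masses)
percent by weight: oxide/glass ×100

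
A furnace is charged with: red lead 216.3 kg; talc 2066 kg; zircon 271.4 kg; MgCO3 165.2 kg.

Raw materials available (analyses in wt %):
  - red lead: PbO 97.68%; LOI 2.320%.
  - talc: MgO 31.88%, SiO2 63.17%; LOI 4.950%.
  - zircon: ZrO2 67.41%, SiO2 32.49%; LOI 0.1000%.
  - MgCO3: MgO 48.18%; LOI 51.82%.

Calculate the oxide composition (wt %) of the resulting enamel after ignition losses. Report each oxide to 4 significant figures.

Glass mass = 2526 kg (batch 2719 − LOI 193.2).
Composition: ZrO2 7.243%, MgO 29.23%, SiO2 55.16%, PbO 8.365%

All internal work keeps exact precision all the way through — values along the way are displayed, with 4-significant-digit rounding, when written out — a single rounding completes each reported result — the derived quantities are re-derived from the weighed amounts for 2526 kg of glass at exact precision (net glass mass, four oxide percentages, the yield, totals, ignition loss) as they appear in problem or answer.
Mass of each oxide from the mix:
  ZrO2: 271.4·0.6741 = 183.0 kg
  MgO: 2066·0.3188 + 165.2·0.4818 = 738.2 kg
  SiO2: 2066·0.6317 + 271.4·0.3249 = 1393 kg
  PbO: 216.3·0.9768 = 211.3 kg
LOI: 216.3·0.02320 + 2066·0.04950 + 271.4·0.001000 + 165.2·0.5182 = 193.2 kg
batch − LOI leaves glass = 2719 − 193.2 = 2526 kg (matching Σ of the oxides)
each wt % is 100 × oxide ÷ glass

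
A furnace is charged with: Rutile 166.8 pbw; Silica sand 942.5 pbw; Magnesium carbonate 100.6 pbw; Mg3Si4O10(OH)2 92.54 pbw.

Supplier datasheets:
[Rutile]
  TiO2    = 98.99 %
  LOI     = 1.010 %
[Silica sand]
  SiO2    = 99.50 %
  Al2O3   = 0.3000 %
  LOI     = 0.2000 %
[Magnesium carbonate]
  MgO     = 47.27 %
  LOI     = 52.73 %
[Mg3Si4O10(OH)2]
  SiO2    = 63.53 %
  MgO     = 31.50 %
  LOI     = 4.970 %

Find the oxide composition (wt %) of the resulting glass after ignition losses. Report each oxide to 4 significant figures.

Glass mass = 1241 pbw (batch 1302 − LOI 61.22).
Composition: SiO2 80.29%, Al2O3 0.2278%, TiO2 13.30%, MgO 6.180%

Values along the way are printed rounded to four significant figures in the printout — every computation carries exact precision from start to finish — each reported number is rounded a single time; all derived quantities are computed starting from the weights for 1241 pbw of glass at full float precision (the four compositions, totals, glass mass, ignition loss, the yield) exactly as printed in the problem or answer text.
Mass of each oxide from the mix:
  SiO2: 942.5·0.9950 + 92.54·0.6353 = 996.6 pbw
  Al2O3: 942.5·0.003000 = 2.828 pbw
  TiO2: 166.8·0.9899 = 165.1 pbw
  MgO: 100.6·0.4727 + 92.54·0.3150 = 76.70 pbw
LOI: 166.8·0.01010 + 942.5·0.002000 + 100.6·0.5273 + 92.54·0.04970 = 61.22 pbw
The glass mass, total less LOI, = 1302 − 61.22 = 1241 pbw (equal to the oxide-mass sum)
percent share: oxide ÷ glass, ×100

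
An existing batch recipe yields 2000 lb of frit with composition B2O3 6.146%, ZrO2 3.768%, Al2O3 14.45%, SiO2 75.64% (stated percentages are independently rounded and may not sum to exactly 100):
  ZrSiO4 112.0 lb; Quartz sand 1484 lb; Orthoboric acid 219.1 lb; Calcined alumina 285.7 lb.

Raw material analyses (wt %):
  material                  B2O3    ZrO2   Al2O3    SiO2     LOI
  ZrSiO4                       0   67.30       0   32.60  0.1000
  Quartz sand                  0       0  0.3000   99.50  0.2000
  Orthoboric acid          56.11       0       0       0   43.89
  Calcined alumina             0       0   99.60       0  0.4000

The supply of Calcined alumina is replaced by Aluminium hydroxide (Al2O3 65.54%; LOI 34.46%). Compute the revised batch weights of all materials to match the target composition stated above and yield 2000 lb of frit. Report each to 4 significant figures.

Revised batch per 2000 lb frit:
  ZrSiO4: 112.0 lb
  Quartz sand: 1484 lb
  Orthoboric acid: 219.1 lb
  Aluminium hydroxide: 434.2 lb
Total batch = 2249 lb; LOI loss = 248.9 lb

Every computation keeps full precision in all steps. In-progress results are displayed (rounded to four significant digits) across the worked steps. A single rounding finalizes every reported figure. Derived quantities, including the yield, glass mass, the four compositions, the totals, LOI, are recomputed from the batch weights per 2000 lb of glass at exact precision, exactly as shown in question or answer.
Per-oxide target masses for 2000 lb frit:
  B2O3: 6.146% × 2000 = 122.9 lb
  ZrO2: 3.768% × 2000 = 75.36 lb
  Al2O3: 14.45% × 2000 = 289.0 lb
  SiO2: 75.64% × 2000 = 1513 lb
Per-oxide balance check working from each reported weight, for the quoted basis mass (summed amounts equal target values up to rounding of the answer):
  B2O3: 219.1·0.5611 = 122.9 lb (target 122.9 lb)
  ZrO2: 112.0·0.6730 = 75.38 lb (target 75.36 lb)
  Al2O3: 1484·0.003000 + 434.2·0.6554 = 289.0 lb (target 289.0 lb)
  SiO2: 112.0·0.3260 + 1484·0.9950 = 1513 lb (target 1513 lb)
Consistency of the glass mass: total batch − LOI = 2000 lb (summing oxide targets gives 2000 lb; basis as stated: 2000 lb — gaps are rounding artifacts).
Whole-batch sum: Σ batch = 2249 lb; loss to ignition Σ batch·LOI = 248.9 lb; yield: glass divided by total = 88.94%.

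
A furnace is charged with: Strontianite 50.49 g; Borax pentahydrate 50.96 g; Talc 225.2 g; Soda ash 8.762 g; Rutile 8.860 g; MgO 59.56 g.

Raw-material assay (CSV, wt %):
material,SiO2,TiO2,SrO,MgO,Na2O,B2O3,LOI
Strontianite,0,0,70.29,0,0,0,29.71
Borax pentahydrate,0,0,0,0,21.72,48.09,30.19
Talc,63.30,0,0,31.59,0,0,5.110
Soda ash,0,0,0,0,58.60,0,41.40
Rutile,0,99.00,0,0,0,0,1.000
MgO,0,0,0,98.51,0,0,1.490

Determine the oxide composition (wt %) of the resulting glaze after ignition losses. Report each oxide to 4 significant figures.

Glass mass = 357.3 g (batch 403.8 − LOI 46.50).
Composition: SiO2 39.89%, TiO2 2.455%, SrO 9.932%, MgO 36.33%, Na2O 4.534%, B2O3 6.858%

All arithmetic carries exact precision at each step; working values are shown, rounded to four significant digits, alongside each step; every reported number undergoes a single rounding. The derived quantities (yield, glass mass, ignition loss, totals, the six compositions) are rebuilt at full float precision from the weighed amounts at 357.3 g of glass, as quoted within problem or answer.
Oxide masses out of the charge:
  SiO2: 225.2·0.6330 = 142.6 g
  TiO2: 8.860·0.9900 = 8.771 g
  SrO: 50.49·0.7029 = 35.49 g
  MgO: 225.2·0.3159 + 59.56·0.9851 = 129.8 g
  Na2O: 50.96·0.2172 + 8.762·0.5860 = 16.20 g
  B2O3: 50.96·0.4809 = 24.51 g
LOI: 50.49·0.2971 + 50.96·0.3019 + 225.2·0.05110 + 8.762·0.4140 + 8.860·0.01000 + 59.56·0.01490 = 46.50 g
The glass mass, total less LOI, = 403.8 − 46.50 = 357.3 g (matching Σ of the oxides)
each oxide over glass, ×100, is wt %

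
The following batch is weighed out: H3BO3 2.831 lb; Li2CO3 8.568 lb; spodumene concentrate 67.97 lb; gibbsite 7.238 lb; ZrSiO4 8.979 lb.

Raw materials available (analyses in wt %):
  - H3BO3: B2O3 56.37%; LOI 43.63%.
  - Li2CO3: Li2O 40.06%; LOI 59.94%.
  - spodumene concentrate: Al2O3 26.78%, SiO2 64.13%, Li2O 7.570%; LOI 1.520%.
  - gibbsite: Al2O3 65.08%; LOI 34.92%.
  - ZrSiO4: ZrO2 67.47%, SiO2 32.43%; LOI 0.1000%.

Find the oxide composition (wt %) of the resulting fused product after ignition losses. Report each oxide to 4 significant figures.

Glass mass = 85.65 lb (batch 95.59 − LOI 9.940).
Composition: Al2O3 26.75%, B2O3 1.863%, ZrO2 7.073%, SiO2 54.29%, Li2O 10.02%

All internal work runs at exact precision throughout. Mid-chain values are displayed with 4-significant-figure rounding on the page — every reported result sees exactly one rounding; the derived quantities are re-derived using the weight values for 85.65 lb of glass at exact precision (the totals, ignition loss, glass mass, five oxide percentages, yield) as quoted within question or answer.
Oxide masses out of the charge:
  Al2O3: 67.97·0.2678 + 7.238·0.6508 = 22.91 lb
  B2O3: 2.831·0.5637 = 1.596 lb
  ZrO2: 8.979·0.6747 = 6.058 lb
  SiO2: 67.97·0.6413 + 8.979·0.3243 = 46.50 lb
  Li2O: 8.568·0.4006 + 67.97·0.07570 = 8.578 lb
LOI: 2.831·0.4363 + 8.568·0.5994 + 67.97·0.01520 + 7.238·0.3492 + 8.979·0.001000 = 9.940 lb
Glass mass = batch − LOI = 95.59 − 9.940 = 85.65 lb (= the summed oxide contributions)
oxide / glass × 100 gives the wt %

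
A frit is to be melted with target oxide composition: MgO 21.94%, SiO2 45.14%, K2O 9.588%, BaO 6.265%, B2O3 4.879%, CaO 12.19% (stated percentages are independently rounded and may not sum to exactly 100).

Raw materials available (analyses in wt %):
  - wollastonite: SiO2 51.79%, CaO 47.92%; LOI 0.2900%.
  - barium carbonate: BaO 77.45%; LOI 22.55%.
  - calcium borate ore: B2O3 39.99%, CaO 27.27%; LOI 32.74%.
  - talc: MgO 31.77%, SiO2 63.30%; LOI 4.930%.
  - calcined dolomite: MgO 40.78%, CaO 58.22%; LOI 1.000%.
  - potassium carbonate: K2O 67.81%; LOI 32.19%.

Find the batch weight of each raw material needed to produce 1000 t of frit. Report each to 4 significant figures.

Batch per 1000 t frit:
  wollastonite: 116.2 t
  barium carbonate: 80.89 t
  calcium borate ore: 122.0 t
  talc: 618.0 t
  calcined dolomite: 56.55 t
  potassium carbonate: 141.4 t
Total batch = 1135 t; LOI loss = 135.1 t; yield = 88.10%

All arithmetic runs at exact precision throughout; working values are displayed, rounded to four significant figures, when written out — exactly one rounding is applied to each reported number — derived quantities, including six oxide percentages, the totals, ignition loss, net glass mass, the yield, are computed using the weight values at 1000 t of glass at full float precision as written in the question or the answer.
Target oxide masses per 1000 t frit:
  MgO: 21.94% × 1000 = 219.4 t
  SiO2: 45.14% × 1000 = 451.4 t
  K2O: 9.588% × 1000 = 95.88 t
  BaO: 6.265% × 1000 = 62.65 t
  B2O3: 4.879% × 1000 = 48.79 t
  CaO: 12.19% × 1000 = 121.9 t
Verifying the oxide balance given the weights on record, on the stated basis (target by target, the sums agree up to rounding of the answer):
  MgO: 618.0·0.3177 + 56.55·0.4078 = 219.4 t (target 219.4 t)
  SiO2: 116.2·0.5179 + 618.0·0.6330 = 451.4 t (target 451.4 t)
  K2O: 141.4·0.6781 = 95.88 t (target 95.88 t)
  BaO: 80.89·0.7745 = 62.65 t (target 62.65 t)
  B2O3: 122.0·0.3999 = 48.79 t (target 48.79 t)
  CaO: 116.2·0.4792 + 122.0·0.2727 + 56.55·0.5822 = 121.9 t (target 121.9 t)
The glass-mass cross-check: the batch minus its LOI: 1000 t (per-oxide target masses sum to 1000 t; with the basis standing at 1000 t — rounding explains the deltas).
Batch total: Σ batch = 1135 t; loss to ignition Σ batch·LOI = 135.1 t; yield: glass divided by total = 88.10%.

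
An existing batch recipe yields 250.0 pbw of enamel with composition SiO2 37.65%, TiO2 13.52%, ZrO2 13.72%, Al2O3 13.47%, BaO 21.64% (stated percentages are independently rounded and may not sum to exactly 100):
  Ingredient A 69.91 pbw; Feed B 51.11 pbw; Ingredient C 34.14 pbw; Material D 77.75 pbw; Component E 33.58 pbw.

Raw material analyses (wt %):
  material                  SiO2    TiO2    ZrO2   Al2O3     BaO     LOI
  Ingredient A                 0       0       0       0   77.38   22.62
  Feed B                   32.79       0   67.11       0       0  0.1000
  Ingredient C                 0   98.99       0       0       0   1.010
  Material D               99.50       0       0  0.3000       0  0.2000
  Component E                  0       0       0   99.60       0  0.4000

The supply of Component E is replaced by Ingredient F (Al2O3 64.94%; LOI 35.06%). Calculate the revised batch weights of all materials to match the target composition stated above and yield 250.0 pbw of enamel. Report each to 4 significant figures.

Full float precision is held through the solve. Values along the way appear rounded to 4 significant digits when written out; every reported number receives exactly one rounding — the derived quantities (yield, totals, glass mass, the five compositions, LOI) are re-derived in exact precision starting from the weights for 250.0 pbw of glass, as written in problem or answer.
The oxide mass targets at 250.0 pbw enamel:
  SiO2: 37.65% × 250.0 = 94.12 pbw
  TiO2: 13.52% × 250.0 = 33.80 pbw
  ZrO2: 13.72% × 250.0 = 34.30 pbw
  Al2O3: 13.47% × 250.0 = 33.67 pbw
  BaO: 21.64% × 250.0 = 54.10 pbw
Sums-versus-targets review from the weights as reported, relative to the basis at hand (each sum matches its target mass exact up to rounding of places):
  SiO2: 51.11·0.3279 + 77.75·0.9950 = 94.12 pbw (target 94.12 pbw)
  TiO2: 34.14·0.9899 = 33.80 pbw (target 33.80 pbw)
  ZrO2: 51.11·0.6711 = 34.30 pbw (target 34.30 pbw)
  Al2O3: 77.75·0.003000 + 51.50·0.6494 = 33.68 pbw (target 33.67 pbw)
  BaO: 69.91·0.7738 = 54.10 pbw (target 54.10 pbw)
Glass mass check: the batch minus its LOI: 250.0 pbw (targets for the oxides total 250.0 pbw; versus the stated basis of 250.0 pbw — any gap is answer rounding).
Batch total: Σ batch = 284.4 pbw; loss to ignition Σ batch·LOI = 34.42 pbw; as yield: glass ÷ batch → 87.90%.

Revised batch per 250.0 pbw enamel:
  Ingredient A: 69.91 pbw
  Feed B: 51.11 pbw
  Ingredient C: 34.14 pbw
  Material D: 77.75 pbw
  Ingredient F: 51.50 pbw
Total batch = 284.4 pbw; LOI loss = 34.42 pbw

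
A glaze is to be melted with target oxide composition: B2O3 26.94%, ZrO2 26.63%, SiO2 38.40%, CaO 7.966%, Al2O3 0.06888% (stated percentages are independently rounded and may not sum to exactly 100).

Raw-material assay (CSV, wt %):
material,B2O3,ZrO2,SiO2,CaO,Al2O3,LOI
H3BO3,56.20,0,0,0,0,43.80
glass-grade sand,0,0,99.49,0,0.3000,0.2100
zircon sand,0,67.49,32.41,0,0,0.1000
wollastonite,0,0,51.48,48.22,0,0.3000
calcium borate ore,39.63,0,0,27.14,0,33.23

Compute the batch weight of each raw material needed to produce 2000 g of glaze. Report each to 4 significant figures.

Batch per 2000 g glaze:
  H3BO3: 679.5 g
  glass-grade sand: 459.2 g
  zircon sand: 789.2 g
  wollastonite: 107.6 g
  calcium borate ore: 395.9 g
Total batch = 2431 g; LOI loss = 431.3 g; yield = 82.26%

In-progress results are shown rounded to 4 significant figures in the working. The working math keeps full float precision at every stage — each reported number includes exactly one rounding. All derived quantities are carried in full precision (the totals, ignition loss, the yield, five oxide percentages, glass mass) from the batch weights per 2000 g of glass as quoted within problem or answer.
The oxide mass targets at 2000 g glaze:
  B2O3: 26.94% × 2000 = 538.8 g
  ZrO2: 26.63% × 2000 = 532.6 g
  SiO2: 38.40% × 2000 = 768.0 g
  CaO: 7.966% × 2000 = 159.3 g
  Al2O3: 0.06888% × 2000 = 1.378 g
Verifying the oxide balance with the batch weights as given, under the basis named above (every target is met by its sum modulo rounding of the values):
  B2O3: 679.5·0.5620 + 395.9·0.3963 = 538.8 g (target 538.8 g)
  ZrO2: 789.2·0.6749 = 532.6 g (target 532.6 g)
  SiO2: 459.2·0.9949 + 789.2·0.3241 + 107.6·0.5148 = 768.0 g (target 768.0 g)
  CaO: 107.6·0.4822 + 395.9·0.2714 = 159.3 g (target 159.3 g)
  Al2O3: 459.2·0.003000 = 1.378 g (target 1.378 g)
Consistency of the glass mass: batch total minus LOI = 2000 g (targets for the oxides total 2000 g; stated basis 2000 g — any gap is answer rounding).
Total batch = Σ batch = 2431 g; Σ batch·LOI gives LOI loss = 431.3 g; yield = glass ÷ total batch = 82.26%.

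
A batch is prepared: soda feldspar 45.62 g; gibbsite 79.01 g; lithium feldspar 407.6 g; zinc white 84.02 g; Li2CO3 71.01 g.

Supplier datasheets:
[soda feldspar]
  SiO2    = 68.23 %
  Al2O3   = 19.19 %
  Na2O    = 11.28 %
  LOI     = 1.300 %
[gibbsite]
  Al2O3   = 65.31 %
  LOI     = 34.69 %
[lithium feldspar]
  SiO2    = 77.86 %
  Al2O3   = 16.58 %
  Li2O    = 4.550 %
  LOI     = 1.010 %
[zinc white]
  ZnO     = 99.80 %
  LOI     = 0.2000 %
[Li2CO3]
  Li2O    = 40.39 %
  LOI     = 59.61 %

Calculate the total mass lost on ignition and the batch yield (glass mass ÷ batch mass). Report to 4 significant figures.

LOI loss = 74.62 g; glass = 612.6 g; yield = 89.14%

All arithmetic keeps exact precision at all times; intermediates are shown rounded off to 4 significant digits as written — a single rounding produces every reported value — all derived quantities (totals, the yield, glass mass, LOI, five oxide percentages) are rebuilt at full precision starting from the weights at 612.6 g of glass, as given in the question or the answer.
Loss on ignition, line by line:
  soda feldspar: 45.62 × 0.01300 = 0.5931 g
  gibbsite: 79.01 × 0.3469 = 27.41 g
  lithium feldspar: 407.6 × 0.01010 = 4.117 g
  zinc white: 84.02 × 0.002000 = 0.1680 g
  Li2CO3: 71.01 × 0.5961 = 42.33 g
Total LOI = 74.62 g
Glass = batch − LOI = 687.3 − 74.62 = 612.6 g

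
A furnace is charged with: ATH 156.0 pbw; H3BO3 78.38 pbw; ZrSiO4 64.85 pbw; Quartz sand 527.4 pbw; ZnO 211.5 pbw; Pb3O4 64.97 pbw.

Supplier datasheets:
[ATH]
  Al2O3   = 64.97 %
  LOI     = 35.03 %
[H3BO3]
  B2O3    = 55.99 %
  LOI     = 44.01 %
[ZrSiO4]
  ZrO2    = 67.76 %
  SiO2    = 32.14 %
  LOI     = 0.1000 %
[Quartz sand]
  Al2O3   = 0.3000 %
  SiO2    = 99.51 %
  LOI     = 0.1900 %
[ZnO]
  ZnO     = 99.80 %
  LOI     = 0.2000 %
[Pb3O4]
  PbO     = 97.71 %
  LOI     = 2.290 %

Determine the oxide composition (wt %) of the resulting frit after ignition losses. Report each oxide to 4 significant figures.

The intermediate values are displayed (rounded to four significant figures) between the steps. Every computation holds full precision throughout; every reported value is rounded exactly once — all derived quantities are computed starting from the weights for 1011 pbw of glass at exact precision (six oxide percentages, LOI, the yield, glass mass, the totals), exactly as printed in the problem or answer text.
What the batch supplies per oxide:
  PbO: 64.97·0.9771 = 63.48 pbw
  Al2O3: 156.0·0.6497 + 527.4·0.003000 = 102.9 pbw
  ZrO2: 64.85·0.6776 = 43.94 pbw
  B2O3: 78.38·0.5599 = 43.88 pbw
  SiO2: 64.85·0.3214 + 527.4·0.9951 = 545.7 pbw
  ZnO: 211.5·0.9980 = 211.1 pbw
LOI: 156.0·0.3503 + 78.38·0.4401 + 64.85·0.001000 + 527.4·0.001900 + 211.5·0.002000 + 64.97·0.02290 = 92.12 pbw
The glass mass, total less LOI, = 1103 − 92.12 = 1011 pbw (consistent with Σ oxide mass)
wt % = 100 × oxide mass / glass mass

Glass mass = 1011 pbw (batch 1103 − LOI 92.12).
Composition: PbO 6.279%, Al2O3 10.18%, ZrO2 4.347%, B2O3 4.341%, SiO2 53.97%, ZnO 20.88%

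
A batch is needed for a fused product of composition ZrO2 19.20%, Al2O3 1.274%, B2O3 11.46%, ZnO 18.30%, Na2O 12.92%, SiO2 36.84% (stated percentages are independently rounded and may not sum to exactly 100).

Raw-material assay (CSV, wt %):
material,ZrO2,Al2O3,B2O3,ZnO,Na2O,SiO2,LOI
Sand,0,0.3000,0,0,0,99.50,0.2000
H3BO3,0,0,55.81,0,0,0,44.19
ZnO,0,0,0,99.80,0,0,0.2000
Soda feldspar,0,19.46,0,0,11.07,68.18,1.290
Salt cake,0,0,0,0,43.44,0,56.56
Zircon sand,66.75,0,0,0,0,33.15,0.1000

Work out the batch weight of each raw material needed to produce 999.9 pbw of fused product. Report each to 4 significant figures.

Batch per 999.9 pbw fused product:
  Sand: 232.0 pbw
  H3BO3: 205.3 pbw
  ZnO: 183.3 pbw
  Soda feldspar: 61.88 pbw
  Salt cake: 281.6 pbw
  Zircon sand: 287.6 pbw
Total batch = 1252 pbw; LOI loss = 251.9 pbw; yield = 79.87%

Mid-chain values are shown, with 4-significant-figure rounding, in the printout; the working math keeps full float precision in every operation. Every reported value takes a single rounding; the derived quantities (the totals, yield, the six compositions, glass mass, LOI) are carried from the batch weights on 999.9 pbw of glass at full float precision exactly as printed in the problem or answer text.
Target oxide masses per 999.9 pbw fused product:
  ZrO2: 19.20% × 999.9 = 192.0 pbw
  Al2O3: 1.274% × 999.9 = 12.74 pbw
  B2O3: 11.46% × 999.9 = 114.6 pbw
  ZnO: 18.30% × 999.9 = 183.0 pbw
  Na2O: 12.92% × 999.9 = 129.2 pbw
  SiO2: 36.84% × 999.9 = 368.4 pbw
Verifying the oxide balance on the weights just shown, versus the basis set out (target by target, the sums agree exact up to rounding of places):
  ZrO2: 287.6·0.6675 = 192.0 pbw (target 192.0 pbw)
  Al2O3: 232.0·0.003000 + 61.88·0.1946 = 12.74 pbw (target 12.74 pbw)
  B2O3: 205.3·0.5581 = 114.6 pbw (target 114.6 pbw)
  ZnO: 183.3·0.9980 = 182.9 pbw (target 183.0 pbw)
  Na2O: 61.88·0.1107 + 281.6·0.4344 = 129.2 pbw (target 129.2 pbw)
  SiO2: 232.0·0.9950 + 61.88·0.6818 + 287.6·0.3315 = 368.4 pbw (target 368.4 pbw)
Mass balance on the glass: the batch minus its LOI: 999.8 pbw (targets for the oxides total 999.8 pbw; versus the stated basis of 999.9 pbw — differing by rounding only).
Total batch = Σ batch = 1252 pbw; the LOI term Σ batch·LOI equals 251.9 pbw; yield: glass divided by total = 79.87%.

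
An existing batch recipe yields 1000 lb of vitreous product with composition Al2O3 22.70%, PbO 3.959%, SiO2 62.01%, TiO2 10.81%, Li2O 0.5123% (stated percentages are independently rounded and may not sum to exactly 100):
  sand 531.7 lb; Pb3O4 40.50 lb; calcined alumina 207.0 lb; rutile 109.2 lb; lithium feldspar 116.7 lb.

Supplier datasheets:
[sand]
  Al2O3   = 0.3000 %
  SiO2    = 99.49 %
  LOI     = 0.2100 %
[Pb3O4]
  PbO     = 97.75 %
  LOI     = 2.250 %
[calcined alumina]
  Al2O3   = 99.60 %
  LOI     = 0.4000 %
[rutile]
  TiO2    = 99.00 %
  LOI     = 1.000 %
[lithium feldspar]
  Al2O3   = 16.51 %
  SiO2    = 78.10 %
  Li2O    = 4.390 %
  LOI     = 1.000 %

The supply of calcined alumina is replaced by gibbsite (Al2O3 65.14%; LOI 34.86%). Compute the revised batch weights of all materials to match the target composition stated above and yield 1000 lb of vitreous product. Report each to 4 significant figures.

Revised batch per 1000 lb vitreous product:
  sand: 531.7 lb
  Pb3O4: 40.50 lb
  gibbsite: 316.5 lb
  rutile: 109.2 lb
  lithium feldspar: 116.7 lb
Total batch = 1115 lb; LOI loss = 114.6 lb

The whole derivation carries exact precision through every step. Mid-chain values appear rounded to four significant figures between the steps; each reported figure is rounded once only. The derived quantities (five oxide percentages, the yield, totals, LOI, glass mass) are recomputed at exact precision from the weighed amounts on 1000 lb of glass, as they appear in either problem or answer.
Per-oxide target masses for 1000 lb vitreous product:
  Al2O3: 22.70% × 1000 = 227.0 lb
  PbO: 3.959% × 1000 = 39.59 lb
  SiO2: 62.01% × 1000 = 620.1 lb
  TiO2: 10.81% × 1000 = 108.1 lb
  Li2O: 0.5123% × 1000 = 5.123 lb
Oxide-by-oxide audit from the weights as reported, at the basis given (summed amounts equal target values given rounding of the digits):
  Al2O3: 531.7·0.003000 + 316.5·0.6514 + 116.7·0.1651 = 227.0 lb (target 227.0 lb)
  PbO: 40.50·0.9775 = 39.59 lb (target 39.59 lb)
  SiO2: 531.7·0.9949 + 116.7·0.7810 = 620.1 lb (target 620.1 lb)
  TiO2: 109.2·0.9900 = 108.1 lb (target 108.1 lb)
  Li2O: 116.7·0.04390 = 5.123 lb (target 5.123 lb)
Glass-mass bookkeeping: the batch minus its LOI: 1000 lb (per-oxide target masses sum to 999.9 lb; the stated basis being 1000 lb — any gap is answer rounding).
Whole-batch sum: Σ batch = 1115 lb; LOI removed, Σ of batch·LOI: 114.6 lb; yield, glass over the total, = 89.72%.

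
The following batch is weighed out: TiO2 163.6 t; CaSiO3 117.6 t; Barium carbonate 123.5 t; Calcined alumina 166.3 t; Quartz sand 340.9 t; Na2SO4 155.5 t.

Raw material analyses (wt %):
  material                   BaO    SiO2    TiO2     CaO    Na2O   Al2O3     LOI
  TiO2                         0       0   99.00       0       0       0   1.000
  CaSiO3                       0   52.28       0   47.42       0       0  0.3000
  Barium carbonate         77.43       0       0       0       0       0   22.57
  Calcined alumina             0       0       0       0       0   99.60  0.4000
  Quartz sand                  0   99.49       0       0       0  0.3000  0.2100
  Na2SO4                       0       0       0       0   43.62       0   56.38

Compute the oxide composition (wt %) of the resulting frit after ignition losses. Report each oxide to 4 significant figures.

Glass mass = 948.5 t (batch 1067 − LOI 118.9).
Composition: BaO 10.08%, SiO2 42.24%, TiO2 17.08%, CaO 5.879%, Na2O 7.151%, Al2O3 17.57%

Working values are printed, with 4-significant-figure rounding, in the working. All arithmetic holds full float precision through the solve — every reported value is rounded once only; the derived quantities are carried in full float precision (six oxide percentages, ignition loss, yield, net glass mass, totals) using the weight values at 948.5 t of glass, precisely as stated by either problem or answer.
Mass of each oxide from the mix:
  BaO: 123.5·0.7743 = 95.63 t
  SiO2: 117.6·0.5228 + 340.9·0.9949 = 400.6 t
  TiO2: 163.6·0.9900 = 162.0 t
  CaO: 117.6·0.4742 = 55.77 t
  Na2O: 155.5·0.4362 = 67.83 t
  Al2O3: 166.3·0.9960 + 340.9·0.003000 = 166.7 t
LOI: 163.6·0.01000 + 117.6·0.003000 + 123.5·0.2257 + 166.3·0.004000 + 340.9·0.002100 + 155.5·0.5638 = 118.9 t
batch − LOI leaves glass = 1067 − 118.9 = 948.5 t (the oxide masses sum to this)
percent share: oxide ÷ glass, ×100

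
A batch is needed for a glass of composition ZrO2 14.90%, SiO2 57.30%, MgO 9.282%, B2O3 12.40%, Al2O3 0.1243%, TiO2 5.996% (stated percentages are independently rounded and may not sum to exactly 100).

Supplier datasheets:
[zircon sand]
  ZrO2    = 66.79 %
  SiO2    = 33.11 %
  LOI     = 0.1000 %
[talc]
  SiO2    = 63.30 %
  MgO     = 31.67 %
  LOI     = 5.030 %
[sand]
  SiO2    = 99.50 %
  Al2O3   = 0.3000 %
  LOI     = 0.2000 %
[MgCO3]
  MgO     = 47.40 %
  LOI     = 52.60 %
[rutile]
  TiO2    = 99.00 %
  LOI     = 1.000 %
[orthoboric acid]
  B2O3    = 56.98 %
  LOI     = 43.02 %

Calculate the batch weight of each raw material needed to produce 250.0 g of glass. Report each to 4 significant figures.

Intermediates are shown rounded to 4 significant figures on the page. Exact precision is held at each step. Every reported result is rounded exactly once. All derived quantities (LOI, the six compositions, yield, the totals, net glass mass) are rebuilt using the weight values at 250.0 g of glass at exact precision as quoted within either problem or answer.
Target masses of each oxide per 250.0 g glass:
  ZrO2: 14.90% × 250.0 = 37.25 g
  SiO2: 57.30% × 250.0 = 143.2 g
  MgO: 9.282% × 250.0 = 23.20 g
  B2O3: 12.40% × 250.0 = 31.00 g
  Al2O3: 0.1243% × 250.0 = 0.3107 g
  TiO2: 5.996% × 250.0 = 14.99 g
Balance tally, oxide-wise, working from each reported weight, on the stated basis (sum by sum, the targets are met within answer rounding):
  ZrO2: 55.77·0.6679 = 37.25 g (target 37.25 g)
  SiO2: 55.77·0.3311 + 34.31·0.6330 + 103.6·0.9950 = 143.3 g (target 143.2 g)
  MgO: 34.31·0.3167 + 26.03·0.4740 = 23.20 g (target 23.20 g)
  B2O3: 54.41·0.5698 = 31.00 g (target 31.00 g)
  Al2O3: 103.6·0.003000 = 0.3108 g (target 0.3107 g)
  TiO2: 15.14·0.9900 = 14.99 g (target 14.99 g)
Glass mass check: batch Σ − ignition loss = 250.0 g (targets for the oxides total 250.0 g; basis as stated: 250.0 g — deltas are rounding alone).
Batch total: Σ batch = 289.3 g; LOI loss = Σ batch·LOI = 39.24 g; yield: glass divided by total = 86.43%.

Batch per 250.0 g glass:
  zircon sand: 55.77 g
  talc: 34.31 g
  sand: 103.6 g
  MgCO3: 26.03 g
  rutile: 15.14 g
  orthoboric acid: 54.41 g
Total batch = 289.3 g; LOI loss = 39.24 g; yield = 86.43%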